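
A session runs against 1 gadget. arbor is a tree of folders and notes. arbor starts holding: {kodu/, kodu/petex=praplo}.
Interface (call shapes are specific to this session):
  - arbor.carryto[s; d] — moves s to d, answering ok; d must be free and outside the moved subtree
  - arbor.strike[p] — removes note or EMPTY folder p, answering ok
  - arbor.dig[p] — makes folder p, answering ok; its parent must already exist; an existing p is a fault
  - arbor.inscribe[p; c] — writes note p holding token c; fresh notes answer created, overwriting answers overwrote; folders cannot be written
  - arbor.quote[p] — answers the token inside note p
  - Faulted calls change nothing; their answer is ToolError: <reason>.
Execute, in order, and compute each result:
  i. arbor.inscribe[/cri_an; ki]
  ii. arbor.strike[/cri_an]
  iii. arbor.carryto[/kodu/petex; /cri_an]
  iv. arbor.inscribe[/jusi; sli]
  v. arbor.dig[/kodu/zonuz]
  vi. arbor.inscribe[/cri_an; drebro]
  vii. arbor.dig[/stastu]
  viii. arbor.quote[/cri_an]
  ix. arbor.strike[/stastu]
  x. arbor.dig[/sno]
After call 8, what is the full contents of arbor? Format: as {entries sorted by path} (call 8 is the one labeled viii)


Answer: {cri_an=drebro, jusi=sli, kodu/, kodu/zonuz/, stastu/}

Derivation:
-> arbor.inscribe(p='/cri_an', c='ki')
<- created
-> arbor.strike(p='/cri_an')
<- ok
-> arbor.carryto(s='/kodu/petex', d='/cri_an')
<- ok
-> arbor.inscribe(p='/jusi', c='sli')
<- created
-> arbor.dig(p='/kodu/zonuz')
<- ok
-> arbor.inscribe(p='/cri_an', c='drebro')
<- overwrote
-> arbor.dig(p='/stastu')
<- ok
-> arbor.quote(p='/cri_an')
<- drebro
-> arbor.strike(p='/stastu')
<- ok
-> arbor.dig(p='/sno')
<- ok


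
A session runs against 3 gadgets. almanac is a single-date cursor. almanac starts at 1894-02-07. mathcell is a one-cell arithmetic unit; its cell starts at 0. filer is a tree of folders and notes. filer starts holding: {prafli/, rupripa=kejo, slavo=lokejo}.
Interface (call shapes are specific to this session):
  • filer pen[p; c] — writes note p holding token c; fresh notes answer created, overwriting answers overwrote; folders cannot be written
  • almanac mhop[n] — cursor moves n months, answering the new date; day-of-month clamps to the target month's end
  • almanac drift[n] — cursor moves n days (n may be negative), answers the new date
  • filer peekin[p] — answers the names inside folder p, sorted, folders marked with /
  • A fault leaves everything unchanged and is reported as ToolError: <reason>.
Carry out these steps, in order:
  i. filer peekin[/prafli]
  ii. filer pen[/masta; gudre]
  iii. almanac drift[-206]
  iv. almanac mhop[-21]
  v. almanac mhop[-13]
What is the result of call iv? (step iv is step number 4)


Answer: 1891-10-16

Derivation:
→ filer peekin(p→/prafli)
← []
→ filer pen(p→/masta, c→gudre)
← created
→ almanac drift(n→-206)
← 1893-07-16
→ almanac mhop(n→-21)
← 1891-10-16
→ almanac mhop(n→-13)
← 1890-09-16


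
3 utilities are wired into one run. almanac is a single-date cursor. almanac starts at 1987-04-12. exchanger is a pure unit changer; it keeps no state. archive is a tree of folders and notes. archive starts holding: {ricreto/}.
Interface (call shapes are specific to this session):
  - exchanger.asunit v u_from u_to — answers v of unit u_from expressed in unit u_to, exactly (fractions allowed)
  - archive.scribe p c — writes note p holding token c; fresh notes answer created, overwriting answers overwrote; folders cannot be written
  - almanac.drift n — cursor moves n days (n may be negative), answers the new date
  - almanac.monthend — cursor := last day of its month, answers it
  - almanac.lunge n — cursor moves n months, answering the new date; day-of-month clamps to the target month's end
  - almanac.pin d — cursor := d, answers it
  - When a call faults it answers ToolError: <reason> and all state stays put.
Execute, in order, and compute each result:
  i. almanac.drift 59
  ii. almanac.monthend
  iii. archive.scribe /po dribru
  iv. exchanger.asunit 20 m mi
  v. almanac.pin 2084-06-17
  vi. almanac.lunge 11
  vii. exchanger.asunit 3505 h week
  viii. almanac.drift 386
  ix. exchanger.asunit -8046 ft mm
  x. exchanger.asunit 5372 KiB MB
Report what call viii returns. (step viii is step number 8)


~$ drift 59
[out] 1987-06-10
~$ monthend
[out] 1987-06-30
~$ scribe /po dribru
[out] created
~$ asunit 20 m mi
[out] 625/50292
~$ pin 2084-06-17
[out] 2084-06-17
~$ lunge 11
[out] 2085-05-17
~$ asunit 3505 h week
[out] 3505/168
~$ drift 386
[out] 2086-06-07
~$ asunit -8046 ft mm
[out] -12262104/5
~$ asunit 5372 KiB MB
[out] 85952/15625

Answer: 2086-06-07


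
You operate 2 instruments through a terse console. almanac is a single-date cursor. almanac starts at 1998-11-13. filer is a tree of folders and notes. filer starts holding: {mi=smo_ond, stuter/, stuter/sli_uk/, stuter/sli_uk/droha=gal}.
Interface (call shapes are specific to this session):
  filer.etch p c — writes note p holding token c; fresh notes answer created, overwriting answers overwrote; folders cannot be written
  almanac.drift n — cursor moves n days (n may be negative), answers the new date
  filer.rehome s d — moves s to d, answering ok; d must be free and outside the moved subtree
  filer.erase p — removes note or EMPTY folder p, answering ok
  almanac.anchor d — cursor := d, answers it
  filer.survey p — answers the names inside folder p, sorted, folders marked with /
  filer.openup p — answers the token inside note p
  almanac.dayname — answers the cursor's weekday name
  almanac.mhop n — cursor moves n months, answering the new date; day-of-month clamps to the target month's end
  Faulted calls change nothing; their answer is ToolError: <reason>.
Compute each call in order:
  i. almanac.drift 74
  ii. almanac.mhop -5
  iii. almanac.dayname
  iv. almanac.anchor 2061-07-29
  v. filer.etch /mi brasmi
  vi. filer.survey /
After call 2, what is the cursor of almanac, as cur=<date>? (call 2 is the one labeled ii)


% drift 74
= 1999-01-26
% mhop -5
= 1998-08-26
% dayname
= Wednesday
% anchor 2061-07-29
= 2061-07-29
% etch /mi brasmi
= overwrote
% survey /
= [mi, stuter/]

Answer: cur=1998-08-26


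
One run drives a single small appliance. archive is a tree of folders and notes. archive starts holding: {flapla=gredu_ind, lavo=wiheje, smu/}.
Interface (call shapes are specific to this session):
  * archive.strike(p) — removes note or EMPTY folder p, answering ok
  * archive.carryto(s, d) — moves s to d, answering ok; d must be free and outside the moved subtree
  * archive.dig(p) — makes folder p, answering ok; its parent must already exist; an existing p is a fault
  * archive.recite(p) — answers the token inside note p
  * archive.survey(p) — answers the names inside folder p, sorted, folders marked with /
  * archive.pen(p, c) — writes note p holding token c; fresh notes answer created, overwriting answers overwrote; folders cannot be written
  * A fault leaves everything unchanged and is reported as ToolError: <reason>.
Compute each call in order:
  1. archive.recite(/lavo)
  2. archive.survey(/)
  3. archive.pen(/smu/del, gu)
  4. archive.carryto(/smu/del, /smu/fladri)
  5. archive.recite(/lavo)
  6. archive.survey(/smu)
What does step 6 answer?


Answer: [fladri]

Derivation:
I use archive.recite on p: /lavo, which returns wiheje.
I call archive.survey on p: /, — result: [flapla, lavo, smu/].
I call archive.pen on p: /smu/del, c: gu, which returns created.
Invoking archive.carryto on s: /smu/del, d: /smu/fladri, which returns ok.
I call archive.recite on p: /lavo, yielding wiheje.
Invoking archive.survey on p: /smu, and observe [fladri].


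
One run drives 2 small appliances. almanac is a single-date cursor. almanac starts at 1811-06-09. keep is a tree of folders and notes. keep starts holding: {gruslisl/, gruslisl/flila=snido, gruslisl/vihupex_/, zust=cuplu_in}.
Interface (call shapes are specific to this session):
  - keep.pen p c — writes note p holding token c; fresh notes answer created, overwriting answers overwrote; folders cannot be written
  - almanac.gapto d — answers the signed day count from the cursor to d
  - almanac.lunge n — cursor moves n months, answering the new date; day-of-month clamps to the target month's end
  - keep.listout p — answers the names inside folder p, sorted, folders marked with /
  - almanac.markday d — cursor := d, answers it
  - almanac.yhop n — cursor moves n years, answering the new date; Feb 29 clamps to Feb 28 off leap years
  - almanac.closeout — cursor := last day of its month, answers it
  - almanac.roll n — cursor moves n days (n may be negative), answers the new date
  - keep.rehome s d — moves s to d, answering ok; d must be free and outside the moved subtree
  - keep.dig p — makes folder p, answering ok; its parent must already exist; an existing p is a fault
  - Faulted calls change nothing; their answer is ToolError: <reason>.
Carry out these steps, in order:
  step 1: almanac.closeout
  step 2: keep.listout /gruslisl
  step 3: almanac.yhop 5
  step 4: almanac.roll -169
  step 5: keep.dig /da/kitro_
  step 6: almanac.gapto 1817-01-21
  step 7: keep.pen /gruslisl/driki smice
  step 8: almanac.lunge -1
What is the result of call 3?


Answer: 1816-06-30

Derivation:
% almanac.closeout
  1811-06-30
% keep.listout p: /gruslisl
  [flila, vihupex_/]
% almanac.yhop n: 5
  1816-06-30
% almanac.roll n: -169
  1816-01-13
% keep.dig p: /da/kitro_
  ToolError: no parent
% almanac.gapto d: 1817-01-21
  374
% keep.pen p: /gruslisl/driki c: smice
  created
% almanac.lunge n: -1
  1815-12-13


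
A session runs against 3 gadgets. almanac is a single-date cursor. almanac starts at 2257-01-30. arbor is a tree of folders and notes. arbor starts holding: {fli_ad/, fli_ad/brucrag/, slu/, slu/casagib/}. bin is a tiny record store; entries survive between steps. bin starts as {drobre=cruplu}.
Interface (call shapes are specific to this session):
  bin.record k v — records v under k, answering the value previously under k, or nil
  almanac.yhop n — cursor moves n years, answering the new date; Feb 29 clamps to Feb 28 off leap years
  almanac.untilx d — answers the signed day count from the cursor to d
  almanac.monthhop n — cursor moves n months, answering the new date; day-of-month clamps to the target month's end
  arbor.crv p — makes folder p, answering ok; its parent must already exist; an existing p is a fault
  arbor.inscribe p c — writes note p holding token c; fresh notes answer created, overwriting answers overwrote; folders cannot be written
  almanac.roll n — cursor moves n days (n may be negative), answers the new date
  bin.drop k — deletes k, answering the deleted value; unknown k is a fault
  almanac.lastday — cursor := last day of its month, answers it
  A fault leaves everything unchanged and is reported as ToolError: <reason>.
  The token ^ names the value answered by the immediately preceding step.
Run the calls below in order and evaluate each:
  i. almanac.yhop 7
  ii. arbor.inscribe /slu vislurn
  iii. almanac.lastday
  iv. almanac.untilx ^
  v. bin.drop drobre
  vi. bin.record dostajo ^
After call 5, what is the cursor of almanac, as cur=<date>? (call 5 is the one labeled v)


Invoking yhop passing 7, yielding 2264-01-30.
Invoking inscribe passing /slu, vislurn, and observe ToolError: is a directory.
Next I call lastday: 2264-01-31.
I try untilx passing ^, giving 0.
Then drop passing drobre, → cruplu.
Then record passing dostajo, ^, — result: nil.

Answer: cur=2264-01-31


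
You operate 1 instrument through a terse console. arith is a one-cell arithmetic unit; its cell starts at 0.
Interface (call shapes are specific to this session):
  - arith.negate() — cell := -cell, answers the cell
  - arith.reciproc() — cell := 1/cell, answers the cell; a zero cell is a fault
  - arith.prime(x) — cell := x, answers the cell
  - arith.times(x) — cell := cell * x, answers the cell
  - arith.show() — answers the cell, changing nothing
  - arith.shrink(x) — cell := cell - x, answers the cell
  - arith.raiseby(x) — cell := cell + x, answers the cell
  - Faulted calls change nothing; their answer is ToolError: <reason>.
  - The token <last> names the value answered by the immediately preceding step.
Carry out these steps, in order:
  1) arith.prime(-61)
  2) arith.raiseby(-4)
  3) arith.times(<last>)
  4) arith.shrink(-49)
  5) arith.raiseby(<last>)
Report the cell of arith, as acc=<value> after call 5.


Answer: acc=8548

Derivation:
Step: arith.prime[x='-61']
Result: -61
Step: arith.raiseby[x='-4']
Result: -65
Step: arith.times[x='<last>']
Result: 4225
Step: arith.shrink[x='-49']
Result: 4274
Step: arith.raiseby[x='<last>']
Result: 8548


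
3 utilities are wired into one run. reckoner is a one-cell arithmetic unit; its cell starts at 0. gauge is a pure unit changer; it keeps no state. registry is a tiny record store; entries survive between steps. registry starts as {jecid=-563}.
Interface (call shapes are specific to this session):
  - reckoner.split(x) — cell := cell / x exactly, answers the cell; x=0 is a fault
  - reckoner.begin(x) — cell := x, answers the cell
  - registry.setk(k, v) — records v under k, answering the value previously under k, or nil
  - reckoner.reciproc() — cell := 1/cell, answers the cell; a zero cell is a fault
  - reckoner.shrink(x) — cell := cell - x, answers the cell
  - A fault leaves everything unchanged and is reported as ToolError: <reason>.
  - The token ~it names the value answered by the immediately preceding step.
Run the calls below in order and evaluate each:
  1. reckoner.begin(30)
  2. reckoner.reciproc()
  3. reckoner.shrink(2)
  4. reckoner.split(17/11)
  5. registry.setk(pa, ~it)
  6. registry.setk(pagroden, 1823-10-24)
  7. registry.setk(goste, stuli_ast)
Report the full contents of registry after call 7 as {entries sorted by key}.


-- 1. reckoner.begin(x: 30) : 30
-- 2. reckoner.reciproc() : 1/30
-- 3. reckoner.shrink(x: 2) : -59/30
-- 4. reckoner.split(x: 17/11) : -649/510
-- 5. registry.setk(k: pa, v: ~it) : nil
-- 6. registry.setk(k: pagroden, v: 1823-10-24) : nil
-- 7. registry.setk(k: goste, v: stuli_ast) : nil

Answer: {goste=stuli_ast, jecid=-563, pa=-649/510, pagroden=1823-10-24}


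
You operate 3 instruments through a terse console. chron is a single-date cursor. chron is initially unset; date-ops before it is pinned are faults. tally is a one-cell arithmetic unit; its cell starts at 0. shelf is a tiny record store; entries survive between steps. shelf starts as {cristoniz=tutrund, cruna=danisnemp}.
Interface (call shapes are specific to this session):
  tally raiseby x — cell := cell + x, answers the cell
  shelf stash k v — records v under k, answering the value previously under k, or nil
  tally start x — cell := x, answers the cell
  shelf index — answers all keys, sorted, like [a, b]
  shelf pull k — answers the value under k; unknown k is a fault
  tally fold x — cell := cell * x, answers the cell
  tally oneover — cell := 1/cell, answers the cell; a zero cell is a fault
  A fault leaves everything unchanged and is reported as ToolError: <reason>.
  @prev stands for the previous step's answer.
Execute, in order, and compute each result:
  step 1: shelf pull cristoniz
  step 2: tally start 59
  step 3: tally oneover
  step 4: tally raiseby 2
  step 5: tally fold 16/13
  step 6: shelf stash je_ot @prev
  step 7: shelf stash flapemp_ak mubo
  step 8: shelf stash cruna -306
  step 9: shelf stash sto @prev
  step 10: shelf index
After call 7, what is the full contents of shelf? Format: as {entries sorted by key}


Calling shelf pull(k=cristoniz), which returns tutrund.
Invoking tally start(x=59), which returns 59.
Then tally oneover(): 1/59.
Next I call tally raiseby(x=2), and see 119/59.
Calling tally fold(x=16/13), yielding 1904/767.
I call shelf stash(k=je_ot, v=@prev), and see nil.
Calling shelf stash(k=flapemp_ak, v=mubo): nil.
Then shelf stash(k=cruna, v=-306), and see danisnemp.
I try shelf stash(k=sto, v=@prev), — result: nil.
I try shelf index(), and get [cristoniz, cruna, flapemp_ak, je_ot, sto].

Answer: {cristoniz=tutrund, cruna=danisnemp, flapemp_ak=mubo, je_ot=1904/767}


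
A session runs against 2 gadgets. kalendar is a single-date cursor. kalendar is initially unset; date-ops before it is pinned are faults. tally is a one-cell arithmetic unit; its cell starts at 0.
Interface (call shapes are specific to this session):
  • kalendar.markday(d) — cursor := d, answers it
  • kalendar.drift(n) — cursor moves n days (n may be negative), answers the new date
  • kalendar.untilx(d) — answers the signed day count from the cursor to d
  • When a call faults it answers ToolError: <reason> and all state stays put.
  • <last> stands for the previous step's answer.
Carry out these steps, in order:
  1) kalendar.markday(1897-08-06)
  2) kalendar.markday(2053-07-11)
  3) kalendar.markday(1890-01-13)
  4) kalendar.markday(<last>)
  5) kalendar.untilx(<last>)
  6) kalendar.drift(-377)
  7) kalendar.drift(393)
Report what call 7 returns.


Answer: 1890-01-29

Derivation:
I try kalendar.markday passing d=1897-08-06, → 1897-08-06.
Invoking kalendar.markday passing d=2053-07-11: 2053-07-11.
Using kalendar.markday passing d=1890-01-13: 1890-01-13.
I call kalendar.markday passing d=<last>, and get 1890-01-13.
Calling kalendar.untilx passing d=<last>, and observe 0.
Next I call kalendar.drift passing n=-377, — result: 1889-01-01.
I run kalendar.drift passing n=393, and get 1890-01-29.


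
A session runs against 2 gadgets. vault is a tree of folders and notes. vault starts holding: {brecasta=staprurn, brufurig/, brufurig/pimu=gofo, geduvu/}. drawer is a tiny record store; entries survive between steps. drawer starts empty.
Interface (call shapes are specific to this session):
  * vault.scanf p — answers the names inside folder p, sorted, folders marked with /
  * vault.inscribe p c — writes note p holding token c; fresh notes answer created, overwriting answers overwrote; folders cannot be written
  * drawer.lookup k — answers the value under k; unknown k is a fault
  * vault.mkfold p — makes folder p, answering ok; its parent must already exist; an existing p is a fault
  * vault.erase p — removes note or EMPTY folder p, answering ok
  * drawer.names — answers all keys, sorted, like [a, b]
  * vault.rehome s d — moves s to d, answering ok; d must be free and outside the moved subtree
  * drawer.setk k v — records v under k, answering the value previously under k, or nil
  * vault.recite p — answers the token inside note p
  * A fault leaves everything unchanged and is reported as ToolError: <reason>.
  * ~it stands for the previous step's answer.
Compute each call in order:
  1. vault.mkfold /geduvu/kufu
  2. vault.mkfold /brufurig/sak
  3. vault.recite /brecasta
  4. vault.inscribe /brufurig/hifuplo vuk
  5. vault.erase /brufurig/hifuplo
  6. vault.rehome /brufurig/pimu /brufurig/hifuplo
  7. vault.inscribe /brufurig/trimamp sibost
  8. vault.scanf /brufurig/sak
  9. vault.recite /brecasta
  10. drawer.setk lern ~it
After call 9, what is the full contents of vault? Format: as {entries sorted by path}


Answer: {brecasta=staprurn, brufurig/, brufurig/hifuplo=gofo, brufurig/sak/, brufurig/trimamp=sibost, geduvu/, geduvu/kufu/}

Derivation:
-> vault.mkfold(p: /geduvu/kufu)
<- ok
-> vault.mkfold(p: /brufurig/sak)
<- ok
-> vault.recite(p: /brecasta)
<- staprurn
-> vault.inscribe(p: /brufurig/hifuplo, c: vuk)
<- created
-> vault.erase(p: /brufurig/hifuplo)
<- ok
-> vault.rehome(s: /brufurig/pimu, d: /brufurig/hifuplo)
<- ok
-> vault.inscribe(p: /brufurig/trimamp, c: sibost)
<- created
-> vault.scanf(p: /brufurig/sak)
<- []
-> vault.recite(p: /brecasta)
<- staprurn
-> drawer.setk(k: lern, v: ~it)
<- nil


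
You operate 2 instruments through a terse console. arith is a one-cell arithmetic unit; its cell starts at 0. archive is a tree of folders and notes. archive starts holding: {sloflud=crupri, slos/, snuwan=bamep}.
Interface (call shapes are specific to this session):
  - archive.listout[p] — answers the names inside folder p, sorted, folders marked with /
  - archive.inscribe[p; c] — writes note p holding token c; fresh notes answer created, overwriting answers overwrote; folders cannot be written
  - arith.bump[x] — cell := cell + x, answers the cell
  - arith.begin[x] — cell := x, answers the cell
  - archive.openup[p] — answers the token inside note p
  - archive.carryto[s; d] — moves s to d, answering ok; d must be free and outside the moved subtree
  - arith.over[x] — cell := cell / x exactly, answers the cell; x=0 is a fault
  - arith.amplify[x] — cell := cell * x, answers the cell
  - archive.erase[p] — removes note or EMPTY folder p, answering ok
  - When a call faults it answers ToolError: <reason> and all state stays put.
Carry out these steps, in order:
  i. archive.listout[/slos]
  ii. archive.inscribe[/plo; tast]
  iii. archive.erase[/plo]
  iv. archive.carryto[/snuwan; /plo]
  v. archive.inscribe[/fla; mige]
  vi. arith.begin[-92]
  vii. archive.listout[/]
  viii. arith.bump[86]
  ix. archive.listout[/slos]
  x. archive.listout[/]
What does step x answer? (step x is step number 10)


Answer: [fla, plo, sloflud, slos/]

Derivation:
CALL listout[p='/slos']
RET  []
CALL inscribe[p='/plo'; c='tast']
RET  created
CALL erase[p='/plo']
RET  ok
CALL carryto[s='/snuwan'; d='/plo']
RET  ok
CALL inscribe[p='/fla'; c='mige']
RET  created
CALL begin[x='-92']
RET  -92
CALL listout[p='/']
RET  [fla, plo, sloflud, slos/]
CALL bump[x='86']
RET  -6
CALL listout[p='/slos']
RET  []
CALL listout[p='/']
RET  [fla, plo, sloflud, slos/]


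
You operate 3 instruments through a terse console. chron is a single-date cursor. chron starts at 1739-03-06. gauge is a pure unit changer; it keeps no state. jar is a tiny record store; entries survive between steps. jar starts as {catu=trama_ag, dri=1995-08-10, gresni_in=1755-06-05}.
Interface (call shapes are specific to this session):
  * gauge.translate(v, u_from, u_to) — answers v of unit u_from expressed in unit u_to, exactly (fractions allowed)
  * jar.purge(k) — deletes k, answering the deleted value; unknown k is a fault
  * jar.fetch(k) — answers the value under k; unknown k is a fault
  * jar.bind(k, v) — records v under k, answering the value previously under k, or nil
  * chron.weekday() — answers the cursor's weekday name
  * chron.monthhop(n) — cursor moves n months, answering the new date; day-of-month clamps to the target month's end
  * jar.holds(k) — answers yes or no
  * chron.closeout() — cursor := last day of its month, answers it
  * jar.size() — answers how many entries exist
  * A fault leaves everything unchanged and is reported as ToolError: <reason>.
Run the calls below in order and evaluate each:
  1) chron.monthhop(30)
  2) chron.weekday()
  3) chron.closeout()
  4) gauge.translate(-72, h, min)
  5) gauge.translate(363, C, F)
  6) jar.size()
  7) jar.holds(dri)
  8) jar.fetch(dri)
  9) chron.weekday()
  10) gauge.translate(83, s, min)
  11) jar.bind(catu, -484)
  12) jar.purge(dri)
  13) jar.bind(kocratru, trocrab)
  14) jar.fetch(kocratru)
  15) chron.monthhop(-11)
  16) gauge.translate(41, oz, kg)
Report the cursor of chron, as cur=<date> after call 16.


Answer: cur=1740-10-30

Derivation:
> monthhop n→30
[out] 1741-09-06
> weekday
[out] Wednesday
> closeout
[out] 1741-09-30
> translate v→-72 u_from→h u_to→min
[out] -4320
> translate v→363 u_from→C u_to→F
[out] 3427/5
> size
[out] 3
> holds k→dri
[out] yes
> fetch k→dri
[out] 1995-08-10
> weekday
[out] Saturday
> translate v→83 u_from→s u_to→min
[out] 83/60
> bind k→catu v→-484
[out] trama_ag
> purge k→dri
[out] 1995-08-10
> bind k→kocratru v→trocrab
[out] nil
> fetch k→kocratru
[out] trocrab
> monthhop n→-11
[out] 1740-10-30
> translate v→41 u_from→oz u_to→kg
[out] 1859728717/1600000000


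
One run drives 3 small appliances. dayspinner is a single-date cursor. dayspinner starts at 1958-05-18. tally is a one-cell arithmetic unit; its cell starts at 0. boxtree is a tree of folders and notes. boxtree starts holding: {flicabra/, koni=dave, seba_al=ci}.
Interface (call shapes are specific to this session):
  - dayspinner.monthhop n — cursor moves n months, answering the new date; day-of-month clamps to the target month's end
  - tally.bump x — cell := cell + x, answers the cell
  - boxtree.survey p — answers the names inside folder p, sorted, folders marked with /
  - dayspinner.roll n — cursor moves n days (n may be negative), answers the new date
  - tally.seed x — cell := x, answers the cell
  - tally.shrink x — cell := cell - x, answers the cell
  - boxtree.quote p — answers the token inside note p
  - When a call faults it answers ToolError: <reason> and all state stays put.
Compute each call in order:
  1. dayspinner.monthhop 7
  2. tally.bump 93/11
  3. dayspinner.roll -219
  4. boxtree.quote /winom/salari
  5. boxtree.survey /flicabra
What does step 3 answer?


Answer: 1958-05-13

Derivation:
Using dayspinner.monthhop on n→7, giving 1958-12-18.
I try tally.bump on x→93/11, → 93/11.
Invoking dayspinner.roll on n→-219, yielding 1958-05-13.
I call boxtree.quote on p→/winom/salari, and get ToolError: not found.
I invoke boxtree.survey on p→/flicabra, — result: [].


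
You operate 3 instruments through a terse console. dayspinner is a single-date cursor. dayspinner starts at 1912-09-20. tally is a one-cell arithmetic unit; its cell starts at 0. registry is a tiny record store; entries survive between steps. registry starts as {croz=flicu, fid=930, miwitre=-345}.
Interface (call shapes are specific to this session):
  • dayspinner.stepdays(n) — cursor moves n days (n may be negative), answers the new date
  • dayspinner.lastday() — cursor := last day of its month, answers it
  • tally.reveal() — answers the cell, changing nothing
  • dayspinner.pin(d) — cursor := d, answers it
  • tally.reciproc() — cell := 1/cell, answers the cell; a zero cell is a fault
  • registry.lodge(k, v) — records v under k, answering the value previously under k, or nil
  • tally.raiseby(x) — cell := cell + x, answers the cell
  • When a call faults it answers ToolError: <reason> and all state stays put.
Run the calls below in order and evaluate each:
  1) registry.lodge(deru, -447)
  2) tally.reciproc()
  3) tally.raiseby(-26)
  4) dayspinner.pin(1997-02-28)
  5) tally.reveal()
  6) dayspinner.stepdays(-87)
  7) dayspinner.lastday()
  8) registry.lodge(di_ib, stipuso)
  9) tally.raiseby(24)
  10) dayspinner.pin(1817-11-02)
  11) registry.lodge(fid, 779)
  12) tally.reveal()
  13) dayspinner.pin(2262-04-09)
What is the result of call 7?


% registry.lodge(k→deru, v→-447) == nil
% tally.reciproc() == ToolError: reciprocal of zero
% tally.raiseby(x→-26) == -26
% dayspinner.pin(d→1997-02-28) == 1997-02-28
% tally.reveal() == -26
% dayspinner.stepdays(n→-87) == 1996-12-03
% dayspinner.lastday() == 1996-12-31
% registry.lodge(k→di_ib, v→stipuso) == nil
% tally.raiseby(x→24) == -2
% dayspinner.pin(d→1817-11-02) == 1817-11-02
% registry.lodge(k→fid, v→779) == 930
% tally.reveal() == -2
% dayspinner.pin(d→2262-04-09) == 2262-04-09

Answer: 1996-12-31


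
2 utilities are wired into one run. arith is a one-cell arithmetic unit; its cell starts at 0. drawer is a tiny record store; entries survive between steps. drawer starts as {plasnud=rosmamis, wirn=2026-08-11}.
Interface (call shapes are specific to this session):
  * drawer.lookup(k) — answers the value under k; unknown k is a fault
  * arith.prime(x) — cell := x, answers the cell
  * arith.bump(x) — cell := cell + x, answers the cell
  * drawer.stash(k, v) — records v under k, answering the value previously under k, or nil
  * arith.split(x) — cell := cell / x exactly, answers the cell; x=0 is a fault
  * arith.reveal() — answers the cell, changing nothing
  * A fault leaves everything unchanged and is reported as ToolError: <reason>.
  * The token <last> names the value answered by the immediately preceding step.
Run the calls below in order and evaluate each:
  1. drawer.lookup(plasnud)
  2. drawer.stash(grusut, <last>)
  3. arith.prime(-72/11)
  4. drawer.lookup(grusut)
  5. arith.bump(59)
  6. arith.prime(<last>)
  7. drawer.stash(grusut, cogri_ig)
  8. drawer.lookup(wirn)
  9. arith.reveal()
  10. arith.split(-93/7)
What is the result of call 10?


Answer: -4039/1023

Derivation:
> lookup k: plasnud
:: rosmamis
> stash k: grusut v: <last>
:: nil
> prime x: -72/11
:: -72/11
> lookup k: grusut
:: rosmamis
> bump x: 59
:: 577/11
> prime x: <last>
:: 577/11
> stash k: grusut v: cogri_ig
:: rosmamis
> lookup k: wirn
:: 2026-08-11
> reveal
:: 577/11
> split x: -93/7
:: -4039/1023


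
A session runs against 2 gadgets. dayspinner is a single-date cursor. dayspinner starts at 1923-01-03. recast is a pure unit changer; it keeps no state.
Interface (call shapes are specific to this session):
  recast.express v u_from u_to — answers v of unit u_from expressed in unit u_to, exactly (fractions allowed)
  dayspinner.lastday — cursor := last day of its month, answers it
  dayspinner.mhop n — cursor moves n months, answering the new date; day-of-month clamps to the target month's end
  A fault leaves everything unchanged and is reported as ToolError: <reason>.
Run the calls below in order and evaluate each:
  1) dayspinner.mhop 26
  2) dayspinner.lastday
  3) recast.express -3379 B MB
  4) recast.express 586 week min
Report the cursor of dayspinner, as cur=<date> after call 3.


→ dayspinner.mhop(26)
← 1925-03-03
→ dayspinner.lastday()
← 1925-03-31
→ recast.express(-3379, B, MB)
← -3379/1000000
→ recast.express(586, week, min)
← 5906880

Answer: cur=1925-03-31


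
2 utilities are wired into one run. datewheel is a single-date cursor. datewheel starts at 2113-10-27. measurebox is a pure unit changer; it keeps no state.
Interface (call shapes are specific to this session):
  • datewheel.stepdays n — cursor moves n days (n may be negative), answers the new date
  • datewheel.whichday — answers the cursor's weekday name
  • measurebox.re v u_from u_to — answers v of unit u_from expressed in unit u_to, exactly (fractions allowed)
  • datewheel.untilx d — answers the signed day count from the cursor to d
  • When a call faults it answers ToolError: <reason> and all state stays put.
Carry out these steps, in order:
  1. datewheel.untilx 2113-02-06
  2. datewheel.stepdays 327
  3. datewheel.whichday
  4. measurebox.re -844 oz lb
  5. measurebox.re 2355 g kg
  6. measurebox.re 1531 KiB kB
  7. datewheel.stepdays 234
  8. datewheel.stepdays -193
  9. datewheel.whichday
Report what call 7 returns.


$ datewheel.untilx d='2113-02-06'
[out] -263
$ datewheel.stepdays n='327'
[out] 2114-09-19
$ datewheel.whichday
[out] Wednesday
$ measurebox.re v='-844' u_from='oz' u_to='lb'
[out] -211/4
$ measurebox.re v='2355' u_from='g' u_to='kg'
[out] 471/200
$ measurebox.re v='1531' u_from='KiB' u_to='kB'
[out] 195968/125
$ datewheel.stepdays n='234'
[out] 2115-05-11
$ datewheel.stepdays n='-193'
[out] 2114-10-30
$ datewheel.whichday
[out] Tuesday

Answer: 2115-05-11


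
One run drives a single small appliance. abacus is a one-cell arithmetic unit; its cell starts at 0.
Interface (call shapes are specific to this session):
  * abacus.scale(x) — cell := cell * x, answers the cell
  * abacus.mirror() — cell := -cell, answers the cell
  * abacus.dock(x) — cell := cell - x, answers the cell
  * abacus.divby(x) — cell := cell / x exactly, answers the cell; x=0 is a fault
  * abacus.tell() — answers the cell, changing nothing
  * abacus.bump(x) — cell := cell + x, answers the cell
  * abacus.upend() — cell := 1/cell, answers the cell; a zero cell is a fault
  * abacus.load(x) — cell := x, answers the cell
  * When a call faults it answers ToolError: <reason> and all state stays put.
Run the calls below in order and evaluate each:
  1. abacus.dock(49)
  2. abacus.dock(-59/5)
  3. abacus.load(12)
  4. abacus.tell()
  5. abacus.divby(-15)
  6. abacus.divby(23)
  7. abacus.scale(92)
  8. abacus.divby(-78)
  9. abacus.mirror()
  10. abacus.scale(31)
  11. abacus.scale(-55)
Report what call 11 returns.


> abacus.dock x='49'
= -49
> abacus.dock x='-59/5'
= -186/5
> abacus.load x='12'
= 12
> abacus.tell
= 12
> abacus.divby x='-15'
= -4/5
> abacus.divby x='23'
= -4/115
> abacus.scale x='92'
= -16/5
> abacus.divby x='-78'
= 8/195
> abacus.mirror
= -8/195
> abacus.scale x='31'
= -248/195
> abacus.scale x='-55'
= 2728/39

Answer: 2728/39


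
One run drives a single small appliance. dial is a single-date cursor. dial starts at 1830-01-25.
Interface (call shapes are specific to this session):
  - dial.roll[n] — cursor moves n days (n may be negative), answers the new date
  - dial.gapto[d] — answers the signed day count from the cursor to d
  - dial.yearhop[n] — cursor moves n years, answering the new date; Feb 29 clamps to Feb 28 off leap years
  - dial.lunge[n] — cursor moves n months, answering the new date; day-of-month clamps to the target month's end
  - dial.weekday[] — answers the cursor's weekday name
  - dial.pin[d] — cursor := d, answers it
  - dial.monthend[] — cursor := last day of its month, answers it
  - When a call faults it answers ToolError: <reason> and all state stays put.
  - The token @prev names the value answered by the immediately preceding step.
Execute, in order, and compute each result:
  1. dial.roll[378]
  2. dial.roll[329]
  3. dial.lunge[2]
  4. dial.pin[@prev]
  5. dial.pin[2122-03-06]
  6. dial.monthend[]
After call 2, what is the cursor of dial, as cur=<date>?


Answer: cur=1832-01-02

Derivation:
> dial.roll n→378
  1831-02-07
> dial.roll n→329
  1832-01-02
> dial.lunge n→2
  1832-03-02
> dial.pin d→@prev
  1832-03-02
> dial.pin d→2122-03-06
  2122-03-06
> dial.monthend
  2122-03-31


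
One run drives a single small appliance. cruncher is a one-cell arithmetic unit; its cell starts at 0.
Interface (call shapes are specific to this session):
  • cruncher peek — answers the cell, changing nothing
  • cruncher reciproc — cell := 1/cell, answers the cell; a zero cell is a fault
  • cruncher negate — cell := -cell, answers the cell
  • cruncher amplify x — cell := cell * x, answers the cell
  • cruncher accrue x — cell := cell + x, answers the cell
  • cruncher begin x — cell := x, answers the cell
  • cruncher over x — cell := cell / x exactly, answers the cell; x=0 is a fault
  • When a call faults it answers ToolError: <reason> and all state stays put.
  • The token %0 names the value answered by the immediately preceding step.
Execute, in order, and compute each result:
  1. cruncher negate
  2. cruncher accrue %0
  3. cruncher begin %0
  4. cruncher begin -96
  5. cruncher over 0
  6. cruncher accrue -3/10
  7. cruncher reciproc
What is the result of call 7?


Answer: -10/963

Derivation:
;; cruncher negate() : 0
;; cruncher accrue(x='%0') : 0
;; cruncher begin(x='%0') : 0
;; cruncher begin(x='-96') : -96
;; cruncher over(x='0') : ToolError: division by zero
;; cruncher accrue(x='-3/10') : -963/10
;; cruncher reciproc() : -10/963


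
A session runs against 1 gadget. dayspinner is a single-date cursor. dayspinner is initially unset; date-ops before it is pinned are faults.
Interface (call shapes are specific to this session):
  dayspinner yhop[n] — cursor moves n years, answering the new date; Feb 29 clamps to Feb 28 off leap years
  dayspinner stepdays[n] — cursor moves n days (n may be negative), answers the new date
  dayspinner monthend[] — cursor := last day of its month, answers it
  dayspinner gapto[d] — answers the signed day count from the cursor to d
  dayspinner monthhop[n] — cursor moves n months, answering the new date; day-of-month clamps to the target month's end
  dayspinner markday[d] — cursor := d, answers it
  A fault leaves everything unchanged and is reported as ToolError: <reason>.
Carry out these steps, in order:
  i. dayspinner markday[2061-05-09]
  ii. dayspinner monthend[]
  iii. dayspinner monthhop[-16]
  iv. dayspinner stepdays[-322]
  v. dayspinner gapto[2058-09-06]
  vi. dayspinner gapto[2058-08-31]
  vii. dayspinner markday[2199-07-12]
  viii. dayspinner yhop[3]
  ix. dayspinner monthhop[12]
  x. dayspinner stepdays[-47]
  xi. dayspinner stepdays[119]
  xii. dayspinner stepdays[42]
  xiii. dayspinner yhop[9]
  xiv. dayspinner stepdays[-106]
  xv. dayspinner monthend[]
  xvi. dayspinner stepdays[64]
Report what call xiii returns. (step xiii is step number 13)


Answer: 2212-11-03

Derivation:
// dayspinner markday(d=2061-05-09) ~> 2061-05-09
// dayspinner monthend() ~> 2061-05-31
// dayspinner monthhop(n=-16) ~> 2060-01-31
// dayspinner stepdays(n=-322) ~> 2059-03-15
// dayspinner gapto(d=2058-09-06) ~> -190
// dayspinner gapto(d=2058-08-31) ~> -196
// dayspinner markday(d=2199-07-12) ~> 2199-07-12
// dayspinner yhop(n=3) ~> 2202-07-12
// dayspinner monthhop(n=12) ~> 2203-07-12
// dayspinner stepdays(n=-47) ~> 2203-05-26
// dayspinner stepdays(n=119) ~> 2203-09-22
// dayspinner stepdays(n=42) ~> 2203-11-03
// dayspinner yhop(n=9) ~> 2212-11-03
// dayspinner stepdays(n=-106) ~> 2212-07-20
// dayspinner monthend() ~> 2212-07-31
// dayspinner stepdays(n=64) ~> 2212-10-03


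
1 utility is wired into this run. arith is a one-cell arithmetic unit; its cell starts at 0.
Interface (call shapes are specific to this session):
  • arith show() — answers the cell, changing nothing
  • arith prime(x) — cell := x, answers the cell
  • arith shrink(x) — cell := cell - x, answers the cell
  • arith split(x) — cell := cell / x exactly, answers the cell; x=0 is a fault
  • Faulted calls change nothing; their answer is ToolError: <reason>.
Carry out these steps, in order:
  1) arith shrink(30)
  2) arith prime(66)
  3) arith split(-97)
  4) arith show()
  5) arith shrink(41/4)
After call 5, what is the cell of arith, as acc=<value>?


Answer: acc=-4241/388

Derivation:
Then arith shrink passing x→30, and observe -30.
I use arith prime passing x→66, and get 66.
Using arith split passing x→-97, yielding -66/97.
I try arith show(), — result: -66/97.
Next I call arith shrink passing x→41/4, yielding -4241/388.


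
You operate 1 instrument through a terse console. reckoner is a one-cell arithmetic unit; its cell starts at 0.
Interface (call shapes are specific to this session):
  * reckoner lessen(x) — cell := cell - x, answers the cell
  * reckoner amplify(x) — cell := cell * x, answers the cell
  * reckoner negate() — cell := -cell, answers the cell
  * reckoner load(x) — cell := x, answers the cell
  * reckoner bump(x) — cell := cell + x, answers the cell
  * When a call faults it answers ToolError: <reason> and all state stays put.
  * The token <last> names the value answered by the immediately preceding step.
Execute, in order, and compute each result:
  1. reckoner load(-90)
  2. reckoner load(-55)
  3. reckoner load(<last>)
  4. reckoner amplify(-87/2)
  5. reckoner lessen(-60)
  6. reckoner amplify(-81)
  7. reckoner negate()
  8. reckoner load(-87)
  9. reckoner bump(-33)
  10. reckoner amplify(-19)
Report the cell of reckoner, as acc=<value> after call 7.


CALL reckoner load[x=-90]
RET  -90
CALL reckoner load[x=-55]
RET  -55
CALL reckoner load[x=<last>]
RET  -55
CALL reckoner amplify[x=-87/2]
RET  4785/2
CALL reckoner lessen[x=-60]
RET  4905/2
CALL reckoner amplify[x=-81]
RET  -397305/2
CALL reckoner negate[]
RET  397305/2
CALL reckoner load[x=-87]
RET  -87
CALL reckoner bump[x=-33]
RET  -120
CALL reckoner amplify[x=-19]
RET  2280

Answer: acc=397305/2


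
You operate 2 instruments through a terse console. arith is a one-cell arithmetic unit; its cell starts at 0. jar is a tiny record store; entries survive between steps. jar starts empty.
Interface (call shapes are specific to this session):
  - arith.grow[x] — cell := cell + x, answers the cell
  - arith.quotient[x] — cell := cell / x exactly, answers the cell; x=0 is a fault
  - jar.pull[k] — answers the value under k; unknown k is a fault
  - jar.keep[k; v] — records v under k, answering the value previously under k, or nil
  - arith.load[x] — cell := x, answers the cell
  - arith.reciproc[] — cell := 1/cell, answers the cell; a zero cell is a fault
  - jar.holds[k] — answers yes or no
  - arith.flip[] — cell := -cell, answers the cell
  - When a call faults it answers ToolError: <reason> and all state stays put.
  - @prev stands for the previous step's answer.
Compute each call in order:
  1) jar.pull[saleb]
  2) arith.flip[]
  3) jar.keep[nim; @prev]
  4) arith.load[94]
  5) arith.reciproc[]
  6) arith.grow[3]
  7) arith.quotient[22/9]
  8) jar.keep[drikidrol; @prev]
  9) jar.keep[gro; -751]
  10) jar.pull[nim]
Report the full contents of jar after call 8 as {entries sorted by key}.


Answer: {drikidrol=2547/2068, nim=0}

Derivation:
-- 1. jar.pull(k='saleb') == ToolError: no such key saleb
-- 2. arith.flip() == 0
-- 3. jar.keep(k='nim', v='@prev') == nil
-- 4. arith.load(x='94') == 94
-- 5. arith.reciproc() == 1/94
-- 6. arith.grow(x='3') == 283/94
-- 7. arith.quotient(x='22/9') == 2547/2068
-- 8. jar.keep(k='drikidrol', v='@prev') == nil
-- 9. jar.keep(k='gro', v='-751') == nil
-- 10. jar.pull(k='nim') == 0
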